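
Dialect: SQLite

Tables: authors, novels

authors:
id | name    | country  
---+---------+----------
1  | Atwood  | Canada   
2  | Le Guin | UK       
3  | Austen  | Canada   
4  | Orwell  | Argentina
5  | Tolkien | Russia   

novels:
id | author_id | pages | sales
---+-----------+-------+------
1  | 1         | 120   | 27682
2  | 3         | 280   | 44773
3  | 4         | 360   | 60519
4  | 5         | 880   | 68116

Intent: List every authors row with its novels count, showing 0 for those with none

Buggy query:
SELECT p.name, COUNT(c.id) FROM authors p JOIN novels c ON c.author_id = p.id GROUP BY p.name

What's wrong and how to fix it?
Bug: An inner join excludes parents with zero children

Fix: Switch to LEFT JOIN to retain unmatched parent rows

Corrected query:
SELECT p.name, COUNT(c.id) FROM authors p LEFT JOIN novels c ON c.author_id = p.id GROUP BY p.name

Result:
name    | COUNT(c.id)
--------+------------
Atwood  | 1          
Austen  | 1          
Le Guin | 0          
Orwell  | 1          
Tolkien | 1          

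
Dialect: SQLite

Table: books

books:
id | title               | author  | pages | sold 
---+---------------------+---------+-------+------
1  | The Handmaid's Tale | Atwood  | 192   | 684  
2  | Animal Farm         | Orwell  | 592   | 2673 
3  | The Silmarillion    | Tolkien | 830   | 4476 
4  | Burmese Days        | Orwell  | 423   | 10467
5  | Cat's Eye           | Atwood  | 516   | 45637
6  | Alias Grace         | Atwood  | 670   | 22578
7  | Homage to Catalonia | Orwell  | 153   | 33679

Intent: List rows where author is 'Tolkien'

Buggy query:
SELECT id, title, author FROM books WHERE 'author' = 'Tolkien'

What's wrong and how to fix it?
Bug: 'author' in single quotes is a string literal, not the column; the comparison is literal-vs-literal and never true

Fix: Reference the column as author without single quotes

Corrected query:
SELECT id, title, author FROM books WHERE author = 'Tolkien'

Result:
id | title            | author 
---+------------------+--------
3  | The Silmarillion | Tolkien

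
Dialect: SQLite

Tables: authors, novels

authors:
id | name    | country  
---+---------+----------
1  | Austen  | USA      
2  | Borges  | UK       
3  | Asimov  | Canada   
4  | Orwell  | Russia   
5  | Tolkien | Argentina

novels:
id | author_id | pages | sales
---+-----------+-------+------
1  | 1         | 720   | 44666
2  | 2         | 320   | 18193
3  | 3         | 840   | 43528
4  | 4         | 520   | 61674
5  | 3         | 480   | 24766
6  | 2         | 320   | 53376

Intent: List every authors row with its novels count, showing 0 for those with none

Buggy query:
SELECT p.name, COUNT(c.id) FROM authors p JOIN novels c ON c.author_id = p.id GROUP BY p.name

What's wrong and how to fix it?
Bug: INNER JOIN drops authors rows that have no matching novels rows

Fix: Use LEFT JOIN so parents without children still appear (COUNT(c.id) gives 0)

Corrected query:
SELECT p.name, COUNT(c.id) FROM authors p LEFT JOIN novels c ON c.author_id = p.id GROUP BY p.name

Result:
name    | COUNT(c.id)
--------+------------
Asimov  | 2          
Austen  | 1          
Borges  | 2          
Orwell  | 1          
Tolkien | 0          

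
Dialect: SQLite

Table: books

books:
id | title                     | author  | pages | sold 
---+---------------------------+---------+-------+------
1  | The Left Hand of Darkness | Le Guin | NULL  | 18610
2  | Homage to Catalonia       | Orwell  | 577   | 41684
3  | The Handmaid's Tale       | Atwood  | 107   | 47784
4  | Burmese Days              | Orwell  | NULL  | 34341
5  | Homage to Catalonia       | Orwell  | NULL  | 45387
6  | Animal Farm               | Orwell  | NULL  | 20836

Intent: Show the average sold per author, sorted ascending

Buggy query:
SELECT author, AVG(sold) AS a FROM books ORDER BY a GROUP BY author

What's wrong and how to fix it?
Bug: GROUP BY must precede ORDER BY

Fix: Move ORDER BY to the end, after GROUP BY

Corrected query:
SELECT author, AVG(sold) AS a FROM books GROUP BY author ORDER BY a

Result:
author  | a    
--------+------
Le Guin | 18610
Orwell  | 35562
Atwood  | 47784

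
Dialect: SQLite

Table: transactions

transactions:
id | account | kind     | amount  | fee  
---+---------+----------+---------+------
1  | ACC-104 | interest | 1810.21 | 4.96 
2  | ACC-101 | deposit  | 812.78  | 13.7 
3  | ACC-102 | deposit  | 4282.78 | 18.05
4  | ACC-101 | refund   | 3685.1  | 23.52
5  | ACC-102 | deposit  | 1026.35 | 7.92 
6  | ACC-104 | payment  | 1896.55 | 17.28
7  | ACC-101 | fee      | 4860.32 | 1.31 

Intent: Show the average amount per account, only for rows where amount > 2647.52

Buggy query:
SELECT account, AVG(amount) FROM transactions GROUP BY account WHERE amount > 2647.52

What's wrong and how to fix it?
Bug: WHERE cannot follow GROUP BY

Fix: Move the WHERE clause before GROUP BY

Corrected query:
SELECT account, AVG(amount) FROM transactions WHERE amount > 2647.52 GROUP BY account

Result:
account | AVG(amount)
--------+------------
ACC-101 | 4272.71    
ACC-102 | 4282.78    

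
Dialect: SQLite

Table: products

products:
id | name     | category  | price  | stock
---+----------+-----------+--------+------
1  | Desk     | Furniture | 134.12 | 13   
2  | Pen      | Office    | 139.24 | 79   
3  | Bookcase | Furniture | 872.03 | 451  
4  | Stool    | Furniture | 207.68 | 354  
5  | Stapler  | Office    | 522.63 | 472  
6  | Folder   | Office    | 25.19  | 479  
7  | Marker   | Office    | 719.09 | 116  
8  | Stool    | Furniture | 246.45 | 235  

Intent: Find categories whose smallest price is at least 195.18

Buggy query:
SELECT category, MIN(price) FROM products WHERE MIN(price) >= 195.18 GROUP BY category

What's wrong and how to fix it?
Bug: MIN() in WHERE is a misuse of aggregate

Fix: Use HAVING for the per-group MIN condition

Corrected query:
SELECT category, MIN(price) FROM products GROUP BY category HAVING MIN(price) >= 195.18

Result:
(no rows)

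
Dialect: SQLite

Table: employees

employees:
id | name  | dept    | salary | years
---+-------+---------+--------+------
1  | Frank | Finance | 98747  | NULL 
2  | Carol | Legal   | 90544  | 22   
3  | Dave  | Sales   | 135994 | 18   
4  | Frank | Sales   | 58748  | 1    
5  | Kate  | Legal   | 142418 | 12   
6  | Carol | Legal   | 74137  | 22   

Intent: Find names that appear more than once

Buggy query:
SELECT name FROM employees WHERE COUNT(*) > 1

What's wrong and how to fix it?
Bug: COUNT(*) is an aggregate and cannot be used in WHERE

Fix: GROUP BY name, then filter groups with HAVING COUNT(*) > 1

Corrected query:
SELECT name FROM employees GROUP BY name HAVING COUNT(*) > 1

Result:
name 
-----
Carol
Frank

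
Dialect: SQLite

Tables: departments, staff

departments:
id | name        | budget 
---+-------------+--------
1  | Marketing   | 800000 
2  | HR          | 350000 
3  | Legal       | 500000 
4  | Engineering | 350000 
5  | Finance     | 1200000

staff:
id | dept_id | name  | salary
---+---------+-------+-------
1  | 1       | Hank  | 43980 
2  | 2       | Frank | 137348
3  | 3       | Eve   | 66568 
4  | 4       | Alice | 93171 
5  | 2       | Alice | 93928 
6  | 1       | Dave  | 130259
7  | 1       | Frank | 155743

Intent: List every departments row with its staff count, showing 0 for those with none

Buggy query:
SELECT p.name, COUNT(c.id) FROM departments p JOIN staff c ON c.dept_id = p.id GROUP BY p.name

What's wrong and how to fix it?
Bug: INNER JOIN drops departments rows that have no matching staff rows

Fix: Switch to LEFT JOIN to retain unmatched parent rows

Corrected query:
SELECT p.name, COUNT(c.id) FROM departments p LEFT JOIN staff c ON c.dept_id = p.id GROUP BY p.name

Result:
name        | COUNT(c.id)
------------+------------
Engineering | 1          
Finance     | 0          
HR          | 2          
Legal       | 1          
Marketing   | 3          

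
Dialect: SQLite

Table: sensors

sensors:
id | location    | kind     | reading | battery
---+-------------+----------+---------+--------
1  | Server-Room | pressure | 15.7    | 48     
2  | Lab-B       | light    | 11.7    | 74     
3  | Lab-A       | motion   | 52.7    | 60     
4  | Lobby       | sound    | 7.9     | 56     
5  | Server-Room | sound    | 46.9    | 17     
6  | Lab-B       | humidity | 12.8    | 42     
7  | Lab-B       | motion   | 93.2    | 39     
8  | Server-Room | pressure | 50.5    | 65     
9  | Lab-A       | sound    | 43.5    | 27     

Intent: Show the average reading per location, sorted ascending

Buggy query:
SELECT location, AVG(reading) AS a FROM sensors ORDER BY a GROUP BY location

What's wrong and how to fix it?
Bug: ORDER BY appears before GROUP BY; SQL clause order requires GROUP BY first

Fix: Reorder: SELECT … FROM … GROUP BY … ORDER BY …

Corrected query:
SELECT location, AVG(reading) AS a FROM sensors GROUP BY location ORDER BY a

Result:
location    | a        
------------+----------
Lobby       | 7.9      
Server-Room | 37.7     
Lab-B       | 39.233333
Lab-A       | 48.1     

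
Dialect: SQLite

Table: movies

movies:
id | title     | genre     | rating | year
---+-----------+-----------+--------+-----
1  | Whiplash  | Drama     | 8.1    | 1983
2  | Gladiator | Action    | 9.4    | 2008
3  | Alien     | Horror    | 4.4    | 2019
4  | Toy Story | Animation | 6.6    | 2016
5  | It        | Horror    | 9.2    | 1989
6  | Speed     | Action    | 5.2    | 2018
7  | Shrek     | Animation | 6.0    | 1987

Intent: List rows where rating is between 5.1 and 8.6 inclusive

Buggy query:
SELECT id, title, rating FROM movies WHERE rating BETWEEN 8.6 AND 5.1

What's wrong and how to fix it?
Bug: BETWEEN expects the lower bound first; with 8.6 AND 5.1 the range is empty

Fix: Swap the bounds so the smaller value comes first

Corrected query:
SELECT id, title, rating FROM movies WHERE rating BETWEEN 5.1 AND 8.6

Result:
id | title     | rating
---+-----------+-------
1  | Whiplash  | 8.1   
4  | Toy Story | 6.6   
6  | Speed     | 5.2   
7  | Shrek     | 6     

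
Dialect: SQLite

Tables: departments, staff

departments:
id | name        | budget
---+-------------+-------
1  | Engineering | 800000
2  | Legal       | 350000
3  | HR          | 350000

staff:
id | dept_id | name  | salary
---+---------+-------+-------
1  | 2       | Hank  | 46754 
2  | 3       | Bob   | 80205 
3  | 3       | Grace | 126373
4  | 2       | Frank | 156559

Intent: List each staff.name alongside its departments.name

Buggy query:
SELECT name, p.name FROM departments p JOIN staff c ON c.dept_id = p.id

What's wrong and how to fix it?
Bug: 'name' exists in both joined tables, so the database can't tell which one is meant

Fix: Prefix ambiguous columns with the table alias

Corrected query:
SELECT c.name, p.name FROM departments p JOIN staff c ON c.dept_id = p.id

Result:
name  | name 
------+------
Hank  | Legal
Bob   | HR   
Grace | HR   
Frank | Legal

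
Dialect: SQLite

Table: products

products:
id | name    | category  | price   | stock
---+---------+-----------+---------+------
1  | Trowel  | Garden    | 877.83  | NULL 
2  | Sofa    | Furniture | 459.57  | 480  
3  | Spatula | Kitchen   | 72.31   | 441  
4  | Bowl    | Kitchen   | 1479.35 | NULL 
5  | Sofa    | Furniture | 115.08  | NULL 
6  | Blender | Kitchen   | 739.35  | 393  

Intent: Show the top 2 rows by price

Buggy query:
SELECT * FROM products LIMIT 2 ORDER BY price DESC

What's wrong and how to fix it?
Bug: ORDER BY cannot follow LIMIT; LIMIT is the final clause

Fix: Sort with ORDER BY, then apply LIMIT

Corrected query:
SELECT * FROM products ORDER BY price DESC LIMIT 2

Result:
id | name   | category | price   | stock
---+--------+----------+---------+------
4  | Bowl   | Kitchen  | 1479.35 | NULL 
1  | Trowel | Garden   | 877.83  | NULL 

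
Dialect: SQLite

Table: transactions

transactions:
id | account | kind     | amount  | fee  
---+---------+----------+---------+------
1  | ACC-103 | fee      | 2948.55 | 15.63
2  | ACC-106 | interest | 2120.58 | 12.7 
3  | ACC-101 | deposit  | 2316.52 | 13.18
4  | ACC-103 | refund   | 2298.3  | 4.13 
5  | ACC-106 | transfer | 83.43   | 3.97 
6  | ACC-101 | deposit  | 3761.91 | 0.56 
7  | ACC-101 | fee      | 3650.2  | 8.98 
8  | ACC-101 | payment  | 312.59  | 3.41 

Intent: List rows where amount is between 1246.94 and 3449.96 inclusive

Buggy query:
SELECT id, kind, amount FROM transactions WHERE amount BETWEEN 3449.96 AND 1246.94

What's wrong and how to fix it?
Bug: The bounds are reversed; BETWEEN a AND b requires a <= b to match anything

Fix: Swap the bounds so the smaller value comes first

Corrected query:
SELECT id, kind, amount FROM transactions WHERE amount BETWEEN 1246.94 AND 3449.96

Result:
id | kind     | amount 
---+----------+--------
1  | fee      | 2948.55
2  | interest | 2120.58
3  | deposit  | 2316.52
4  | refund   | 2298.3 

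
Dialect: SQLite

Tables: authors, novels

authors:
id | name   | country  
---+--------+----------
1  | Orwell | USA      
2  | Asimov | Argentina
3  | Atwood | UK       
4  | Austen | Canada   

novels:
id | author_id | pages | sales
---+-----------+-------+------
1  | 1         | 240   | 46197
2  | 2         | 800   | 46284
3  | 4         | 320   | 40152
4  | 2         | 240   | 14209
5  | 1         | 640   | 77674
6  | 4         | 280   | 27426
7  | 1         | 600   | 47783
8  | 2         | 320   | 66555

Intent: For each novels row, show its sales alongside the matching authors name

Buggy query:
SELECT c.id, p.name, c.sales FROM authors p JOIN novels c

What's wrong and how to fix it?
Bug: JOIN with no ON clause produces a cartesian product; every novels row pairs with every authors row

Fix: Specify the join condition linking the foreign key to the parent id

Corrected query:
SELECT c.id, p.name, c.sales FROM authors p JOIN novels c ON c.author_id = p.id

Result:
id | name   | sales
---+--------+------
1  | Orwell | 46197
2  | Asimov | 46284
3  | Austen | 40152
4  | Asimov | 14209
5  | Orwell | 77674
6  | Austen | 27426
7  | Orwell | 47783
8  | Asimov | 66555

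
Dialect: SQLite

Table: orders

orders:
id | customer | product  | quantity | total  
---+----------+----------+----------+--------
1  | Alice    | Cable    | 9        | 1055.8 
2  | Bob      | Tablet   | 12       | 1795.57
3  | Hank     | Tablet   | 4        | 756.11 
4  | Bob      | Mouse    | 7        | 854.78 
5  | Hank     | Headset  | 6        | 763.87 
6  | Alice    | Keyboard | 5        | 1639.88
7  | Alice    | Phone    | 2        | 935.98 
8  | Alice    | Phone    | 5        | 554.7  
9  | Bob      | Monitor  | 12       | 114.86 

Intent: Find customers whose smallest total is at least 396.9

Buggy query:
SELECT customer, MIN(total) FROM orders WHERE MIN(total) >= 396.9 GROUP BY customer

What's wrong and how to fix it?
Bug: MIN() in WHERE is a misuse of aggregate

Fix: Replace WHERE with HAVING after the GROUP BY

Corrected query:
SELECT customer, MIN(total) FROM orders GROUP BY customer HAVING MIN(total) >= 396.9

Result:
customer | MIN(total)
---------+-----------
Alice    | 554.7     
Hank     | 756.11    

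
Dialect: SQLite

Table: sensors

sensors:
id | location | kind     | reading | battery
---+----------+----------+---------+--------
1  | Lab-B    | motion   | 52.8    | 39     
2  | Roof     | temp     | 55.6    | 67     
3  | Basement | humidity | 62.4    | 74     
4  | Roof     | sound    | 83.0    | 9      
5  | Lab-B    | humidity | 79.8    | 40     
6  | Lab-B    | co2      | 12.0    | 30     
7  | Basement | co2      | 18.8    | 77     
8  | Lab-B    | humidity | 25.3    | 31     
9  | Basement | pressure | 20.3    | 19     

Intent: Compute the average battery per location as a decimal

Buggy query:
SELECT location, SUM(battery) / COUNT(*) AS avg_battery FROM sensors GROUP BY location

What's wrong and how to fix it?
Bug: SUM(battery) and COUNT(*) are both integers; the division truncates the fractional part

Fix: Multiply by 1.0 (or CAST to REAL) to force floating-point division

Corrected query:
SELECT location, SUM(battery) * 1.0 / COUNT(*) AS avg_battery FROM sensors GROUP BY location

Result:
location | avg_battery
---------+------------
Basement | 56.666667  
Lab-B    | 35         
Roof     | 38         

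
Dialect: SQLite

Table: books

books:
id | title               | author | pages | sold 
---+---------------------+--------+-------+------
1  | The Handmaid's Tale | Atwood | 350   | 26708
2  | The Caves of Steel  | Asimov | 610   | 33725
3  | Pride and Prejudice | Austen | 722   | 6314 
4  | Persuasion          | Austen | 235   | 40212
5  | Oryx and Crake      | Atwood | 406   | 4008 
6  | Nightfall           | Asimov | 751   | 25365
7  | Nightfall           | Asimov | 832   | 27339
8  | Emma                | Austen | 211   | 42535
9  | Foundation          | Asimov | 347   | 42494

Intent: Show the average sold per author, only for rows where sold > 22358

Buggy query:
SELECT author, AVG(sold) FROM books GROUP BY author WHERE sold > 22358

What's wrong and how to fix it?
Bug: WHERE cannot follow GROUP BY

Fix: Place WHERE between FROM and GROUP BY

Corrected query:
SELECT author, AVG(sold) FROM books WHERE sold > 22358 GROUP BY author

Result:
author | AVG(sold)
-------+----------
Asimov | 32230.75 
Atwood | 26708    
Austen | 41373.5  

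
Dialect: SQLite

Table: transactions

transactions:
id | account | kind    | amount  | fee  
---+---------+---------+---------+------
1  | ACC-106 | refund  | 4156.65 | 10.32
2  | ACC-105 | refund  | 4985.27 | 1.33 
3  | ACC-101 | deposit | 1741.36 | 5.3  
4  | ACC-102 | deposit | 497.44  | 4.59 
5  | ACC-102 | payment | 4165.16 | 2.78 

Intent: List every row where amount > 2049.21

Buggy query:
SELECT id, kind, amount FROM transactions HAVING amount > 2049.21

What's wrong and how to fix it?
Bug: HAVING filters the output of aggregation, but this query has no GROUP BY and no aggregate functions, so SQLite rejects it (HAVING clause on a non-aggregate query); the condition here is per row

Fix: Use WHERE for row-level filtering

Corrected query:
SELECT id, kind, amount FROM transactions WHERE amount > 2049.21

Result:
id | kind    | amount 
---+---------+--------
1  | refund  | 4156.65
2  | refund  | 4985.27
5  | payment | 4165.16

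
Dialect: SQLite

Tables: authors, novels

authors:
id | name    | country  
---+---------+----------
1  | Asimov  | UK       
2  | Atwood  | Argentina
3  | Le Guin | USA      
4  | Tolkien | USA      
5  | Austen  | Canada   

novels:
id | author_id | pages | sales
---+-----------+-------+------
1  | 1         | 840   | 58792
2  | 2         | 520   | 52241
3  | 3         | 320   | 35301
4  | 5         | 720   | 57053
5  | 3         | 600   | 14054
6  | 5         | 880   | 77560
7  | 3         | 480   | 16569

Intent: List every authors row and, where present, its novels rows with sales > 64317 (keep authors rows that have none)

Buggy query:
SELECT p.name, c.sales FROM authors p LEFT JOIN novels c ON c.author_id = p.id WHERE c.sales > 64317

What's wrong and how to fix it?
Bug: A WHERE condition on the right-hand table after LEFT JOIN drops unmatched parents

Fix: Put 'c.sales > 64317' in the JOIN's ON clause instead of WHERE

Corrected query:
SELECT p.name, c.sales FROM authors p LEFT JOIN novels c ON c.author_id = p.id AND c.sales > 64317

Result:
name    | sales
--------+------
Asimov  | NULL 
Atwood  | NULL 
Le Guin | NULL 
Tolkien | NULL 
Austen  | 77560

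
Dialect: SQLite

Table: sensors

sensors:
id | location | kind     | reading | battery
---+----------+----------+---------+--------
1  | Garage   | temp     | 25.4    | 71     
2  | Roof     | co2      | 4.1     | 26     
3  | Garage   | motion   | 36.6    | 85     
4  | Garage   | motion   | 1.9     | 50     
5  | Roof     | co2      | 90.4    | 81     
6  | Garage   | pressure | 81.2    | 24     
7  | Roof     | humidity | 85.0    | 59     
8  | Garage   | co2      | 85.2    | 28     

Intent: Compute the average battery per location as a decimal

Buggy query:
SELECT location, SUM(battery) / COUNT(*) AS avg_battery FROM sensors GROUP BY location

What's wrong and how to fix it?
Bug: Both operands are integers, so '/' performs integer division and truncates

Fix: Cast one side to REAL so the division keeps the fractional part

Corrected query:
SELECT location, SUM(battery) * 1.0 / COUNT(*) AS avg_battery FROM sensors GROUP BY location

Result:
location | avg_battery
---------+------------
Garage   | 51.6       
Roof     | 55.333333  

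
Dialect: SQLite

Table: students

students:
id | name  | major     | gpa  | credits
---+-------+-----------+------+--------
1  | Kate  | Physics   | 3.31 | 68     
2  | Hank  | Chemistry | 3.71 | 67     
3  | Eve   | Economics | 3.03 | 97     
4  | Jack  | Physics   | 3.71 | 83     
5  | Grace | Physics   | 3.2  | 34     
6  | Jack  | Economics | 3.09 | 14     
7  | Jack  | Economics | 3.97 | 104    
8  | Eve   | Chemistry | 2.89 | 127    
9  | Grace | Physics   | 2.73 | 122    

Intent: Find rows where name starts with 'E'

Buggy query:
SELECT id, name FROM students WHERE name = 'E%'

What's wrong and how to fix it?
Bug: '=' compares the literal string including the % character; pattern matching needs LIKE

Fix: Use LIKE for wildcard pattern matching

Corrected query:
SELECT id, name FROM students WHERE name LIKE 'E%'

Result:
id | name
---+-----
3  | Eve 
8  | Eve 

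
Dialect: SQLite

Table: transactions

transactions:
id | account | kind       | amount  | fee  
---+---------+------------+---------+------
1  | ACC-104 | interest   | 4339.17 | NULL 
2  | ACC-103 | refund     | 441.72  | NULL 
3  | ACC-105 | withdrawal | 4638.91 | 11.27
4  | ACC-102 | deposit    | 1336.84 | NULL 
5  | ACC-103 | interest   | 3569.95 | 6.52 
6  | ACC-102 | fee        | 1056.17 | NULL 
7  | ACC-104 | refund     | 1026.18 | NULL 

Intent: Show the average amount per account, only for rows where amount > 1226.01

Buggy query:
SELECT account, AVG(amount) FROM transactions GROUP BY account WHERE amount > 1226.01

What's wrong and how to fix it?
Bug: WHERE cannot follow GROUP BY

Fix: Place WHERE between FROM and GROUP BY

Corrected query:
SELECT account, AVG(amount) FROM transactions WHERE amount > 1226.01 GROUP BY account

Result:
account | AVG(amount)
--------+------------
ACC-102 | 1336.84    
ACC-103 | 3569.95    
ACC-104 | 4339.17    
ACC-105 | 4638.91    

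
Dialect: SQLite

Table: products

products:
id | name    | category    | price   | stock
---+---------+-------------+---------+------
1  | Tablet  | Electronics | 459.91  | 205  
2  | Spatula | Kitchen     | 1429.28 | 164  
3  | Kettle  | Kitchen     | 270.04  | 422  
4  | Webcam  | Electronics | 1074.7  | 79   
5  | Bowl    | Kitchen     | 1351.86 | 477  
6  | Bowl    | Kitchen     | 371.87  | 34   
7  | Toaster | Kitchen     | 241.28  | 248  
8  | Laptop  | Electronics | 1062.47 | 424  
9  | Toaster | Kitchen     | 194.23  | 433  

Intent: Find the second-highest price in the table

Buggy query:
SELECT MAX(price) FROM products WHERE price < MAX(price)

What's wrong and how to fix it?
Bug: The inner MAX is an aggregate inside WHERE, which is not allowed

Fix: Put the inner MAX in a scalar subquery

Corrected query:
SELECT MAX(price) FROM products WHERE price < (SELECT MAX(price) FROM products)

Result:
MAX(price)
----------
1351.86   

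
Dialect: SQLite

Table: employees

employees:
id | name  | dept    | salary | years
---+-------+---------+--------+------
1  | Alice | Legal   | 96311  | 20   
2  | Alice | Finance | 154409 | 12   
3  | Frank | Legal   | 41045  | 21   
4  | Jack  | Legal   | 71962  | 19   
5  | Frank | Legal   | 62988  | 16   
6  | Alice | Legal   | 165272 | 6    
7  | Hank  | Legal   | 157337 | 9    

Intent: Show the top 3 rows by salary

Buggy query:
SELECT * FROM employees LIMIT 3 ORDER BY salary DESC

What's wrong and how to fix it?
Bug: LIMIT must come after ORDER BY

Fix: Swap the clauses: ORDER BY first, then LIMIT

Corrected query:
SELECT * FROM employees ORDER BY salary DESC LIMIT 3

Result:
id | name  | dept    | salary | years
---+-------+---------+--------+------
6  | Alice | Legal   | 165272 | 6    
7  | Hank  | Legal   | 157337 | 9    
2  | Alice | Finance | 154409 | 12   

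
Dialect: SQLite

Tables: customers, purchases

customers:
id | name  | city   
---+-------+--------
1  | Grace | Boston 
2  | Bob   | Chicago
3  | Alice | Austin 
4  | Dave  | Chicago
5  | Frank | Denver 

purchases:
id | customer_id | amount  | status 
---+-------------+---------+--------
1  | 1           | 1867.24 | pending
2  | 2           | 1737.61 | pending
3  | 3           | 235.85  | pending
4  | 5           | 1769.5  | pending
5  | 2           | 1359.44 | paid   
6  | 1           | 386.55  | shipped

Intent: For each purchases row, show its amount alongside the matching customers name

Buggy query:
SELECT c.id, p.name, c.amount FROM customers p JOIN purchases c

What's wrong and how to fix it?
Bug: JOIN with no ON clause produces a cartesian product; every purchases row pairs with every customers row

Fix: Add ON c.customer_id = p.id to the JOIN

Corrected query:
SELECT c.id, p.name, c.amount FROM customers p JOIN purchases c ON c.customer_id = p.id

Result:
id | name  | amount 
---+-------+--------
1  | Grace | 1867.24
2  | Bob   | 1737.61
3  | Alice | 235.85 
4  | Frank | 1769.5 
5  | Bob   | 1359.44
6  | Grace | 386.55 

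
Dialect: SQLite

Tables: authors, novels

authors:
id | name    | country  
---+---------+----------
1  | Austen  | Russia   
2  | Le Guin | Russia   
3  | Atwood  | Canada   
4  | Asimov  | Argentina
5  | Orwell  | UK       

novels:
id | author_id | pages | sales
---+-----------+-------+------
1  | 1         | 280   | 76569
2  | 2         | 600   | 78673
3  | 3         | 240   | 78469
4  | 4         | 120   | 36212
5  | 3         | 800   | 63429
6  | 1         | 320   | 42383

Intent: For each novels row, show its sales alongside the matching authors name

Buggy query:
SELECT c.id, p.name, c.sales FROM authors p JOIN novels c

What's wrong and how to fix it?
Bug: JOIN with no ON clause produces a cartesian product; every novels row pairs with every authors row

Fix: Add ON c.author_id = p.id to the JOIN

Corrected query:
SELECT c.id, p.name, c.sales FROM authors p JOIN novels c ON c.author_id = p.id

Result:
id | name    | sales
---+---------+------
1  | Austen  | 76569
2  | Le Guin | 78673
3  | Atwood  | 78469
4  | Asimov  | 36212
5  | Atwood  | 63429
6  | Austen  | 42383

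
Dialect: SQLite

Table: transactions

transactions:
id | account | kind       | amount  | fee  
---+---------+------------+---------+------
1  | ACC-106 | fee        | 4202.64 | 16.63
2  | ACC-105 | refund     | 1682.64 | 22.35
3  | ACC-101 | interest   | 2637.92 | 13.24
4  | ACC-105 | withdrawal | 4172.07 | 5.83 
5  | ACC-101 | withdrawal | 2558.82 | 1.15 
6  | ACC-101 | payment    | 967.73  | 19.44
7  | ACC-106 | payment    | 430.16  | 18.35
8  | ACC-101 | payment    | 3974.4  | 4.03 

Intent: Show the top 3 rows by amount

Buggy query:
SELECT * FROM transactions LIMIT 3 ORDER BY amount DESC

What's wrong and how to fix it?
Bug: ORDER BY cannot follow LIMIT; LIMIT is the final clause

Fix: Sort with ORDER BY, then apply LIMIT

Corrected query:
SELECT * FROM transactions ORDER BY amount DESC LIMIT 3

Result:
id | account | kind       | amount  | fee  
---+---------+------------+---------+------
1  | ACC-106 | fee        | 4202.64 | 16.63
4  | ACC-105 | withdrawal | 4172.07 | 5.83 
8  | ACC-101 | payment    | 3974.4  | 4.03 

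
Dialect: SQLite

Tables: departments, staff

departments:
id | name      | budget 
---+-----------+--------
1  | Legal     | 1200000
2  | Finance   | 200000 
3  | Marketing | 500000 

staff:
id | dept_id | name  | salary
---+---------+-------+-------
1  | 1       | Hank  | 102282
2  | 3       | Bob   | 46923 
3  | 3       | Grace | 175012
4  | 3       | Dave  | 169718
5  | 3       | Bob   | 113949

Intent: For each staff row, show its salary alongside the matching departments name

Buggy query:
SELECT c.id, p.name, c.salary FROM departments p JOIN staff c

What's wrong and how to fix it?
Bug: JOIN with no ON clause produces a cartesian product; every staff row pairs with every departments row

Fix: Add ON c.dept_id = p.id to the JOIN

Corrected query:
SELECT c.id, p.name, c.salary FROM departments p JOIN staff c ON c.dept_id = p.id

Result:
id | name      | salary
---+-----------+-------
1  | Legal     | 102282
2  | Marketing | 46923 
3  | Marketing | 175012
4  | Marketing | 169718
5  | Marketing | 113949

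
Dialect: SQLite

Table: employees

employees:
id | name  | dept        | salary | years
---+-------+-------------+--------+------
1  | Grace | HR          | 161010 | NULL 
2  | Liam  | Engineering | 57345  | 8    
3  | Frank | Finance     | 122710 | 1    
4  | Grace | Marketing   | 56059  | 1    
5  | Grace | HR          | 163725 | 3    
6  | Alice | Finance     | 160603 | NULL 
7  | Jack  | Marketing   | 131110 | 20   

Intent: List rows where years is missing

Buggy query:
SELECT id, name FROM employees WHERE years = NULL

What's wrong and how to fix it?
Bug: '= NULL' is always unknown in SQL three-valued logic, so no rows match

Fix: Replace '= NULL' with 'IS NULL'

Corrected query:
SELECT id, name FROM employees WHERE years IS NULL

Result:
id | name 
---+------
1  | Grace
6  | Alice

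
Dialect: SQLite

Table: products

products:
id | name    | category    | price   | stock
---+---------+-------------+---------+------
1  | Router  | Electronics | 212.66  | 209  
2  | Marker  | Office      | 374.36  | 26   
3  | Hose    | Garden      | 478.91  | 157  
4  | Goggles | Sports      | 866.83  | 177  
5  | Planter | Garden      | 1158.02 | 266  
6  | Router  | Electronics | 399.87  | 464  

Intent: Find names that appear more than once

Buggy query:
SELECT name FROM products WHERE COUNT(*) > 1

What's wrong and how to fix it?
Bug: COUNT(*) is an aggregate and cannot be used in WHERE

Fix: GROUP BY name, then filter groups with HAVING COUNT(*) > 1

Corrected query:
SELECT name FROM products GROUP BY name HAVING COUNT(*) > 1

Result:
name  
------
Router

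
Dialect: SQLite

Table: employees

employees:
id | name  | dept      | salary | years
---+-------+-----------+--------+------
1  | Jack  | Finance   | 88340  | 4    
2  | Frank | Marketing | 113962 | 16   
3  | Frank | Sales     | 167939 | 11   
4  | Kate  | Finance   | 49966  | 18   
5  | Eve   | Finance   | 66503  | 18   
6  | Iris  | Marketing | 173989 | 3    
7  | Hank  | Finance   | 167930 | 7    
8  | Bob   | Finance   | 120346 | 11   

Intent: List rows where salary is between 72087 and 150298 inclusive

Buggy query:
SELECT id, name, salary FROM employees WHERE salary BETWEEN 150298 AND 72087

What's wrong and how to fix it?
Bug: The bounds are reversed; BETWEEN a AND b requires a <= b to match anything

Fix: Swap the bounds so the smaller value comes first

Corrected query:
SELECT id, name, salary FROM employees WHERE salary BETWEEN 72087 AND 150298

Result:
id | name  | salary
---+-------+-------
1  | Jack  | 88340 
2  | Frank | 113962
8  | Bob   | 120346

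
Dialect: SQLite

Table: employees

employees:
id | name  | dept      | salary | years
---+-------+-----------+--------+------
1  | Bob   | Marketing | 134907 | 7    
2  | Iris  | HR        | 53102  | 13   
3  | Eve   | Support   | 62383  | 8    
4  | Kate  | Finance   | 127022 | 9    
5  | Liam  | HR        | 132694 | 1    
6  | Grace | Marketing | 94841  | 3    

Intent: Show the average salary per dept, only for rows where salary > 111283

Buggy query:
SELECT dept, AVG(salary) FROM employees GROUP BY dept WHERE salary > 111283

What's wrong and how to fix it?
Bug: WHERE cannot follow GROUP BY

Fix: Place WHERE between FROM and GROUP BY

Corrected query:
SELECT dept, AVG(salary) FROM employees WHERE salary > 111283 GROUP BY dept

Result:
dept      | AVG(salary)
----------+------------
Finance   | 127022     
HR        | 132694     
Marketing | 134907     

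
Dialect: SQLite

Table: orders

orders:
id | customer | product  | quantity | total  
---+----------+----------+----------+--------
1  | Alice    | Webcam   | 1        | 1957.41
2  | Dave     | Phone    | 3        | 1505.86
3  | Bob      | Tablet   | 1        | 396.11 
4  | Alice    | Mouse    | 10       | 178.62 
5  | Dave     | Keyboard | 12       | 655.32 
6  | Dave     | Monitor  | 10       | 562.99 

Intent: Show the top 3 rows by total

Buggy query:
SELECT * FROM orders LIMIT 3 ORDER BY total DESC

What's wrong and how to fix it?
Bug: ORDER BY cannot follow LIMIT; LIMIT is the final clause

Fix: Sort with ORDER BY, then apply LIMIT

Corrected query:
SELECT * FROM orders ORDER BY total DESC LIMIT 3

Result:
id | customer | product  | quantity | total  
---+----------+----------+----------+--------
1  | Alice    | Webcam   | 1        | 1957.41
2  | Dave     | Phone    | 3        | 1505.86
5  | Dave     | Keyboard | 12       | 655.32 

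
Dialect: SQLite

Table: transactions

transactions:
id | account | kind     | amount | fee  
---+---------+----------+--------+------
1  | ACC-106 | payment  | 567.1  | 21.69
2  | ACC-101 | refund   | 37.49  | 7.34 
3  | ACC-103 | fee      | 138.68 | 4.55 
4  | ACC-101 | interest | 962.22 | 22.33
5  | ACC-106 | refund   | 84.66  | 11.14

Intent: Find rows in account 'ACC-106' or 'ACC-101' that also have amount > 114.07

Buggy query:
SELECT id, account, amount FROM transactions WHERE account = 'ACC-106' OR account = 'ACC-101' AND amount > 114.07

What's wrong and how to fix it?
Bug: AND binds tighter than OR, so this parses as account = 'ACC-106' OR (account = 'ACC-101' AND amount > 114.07)

Fix: Add parentheses around the OR so the AND applies to both alternatives

Corrected query:
SELECT id, account, amount FROM transactions WHERE (account = 'ACC-106' OR account = 'ACC-101') AND amount > 114.07

Result:
id | account | amount
---+---------+-------
1  | ACC-106 | 567.1 
4  | ACC-101 | 962.22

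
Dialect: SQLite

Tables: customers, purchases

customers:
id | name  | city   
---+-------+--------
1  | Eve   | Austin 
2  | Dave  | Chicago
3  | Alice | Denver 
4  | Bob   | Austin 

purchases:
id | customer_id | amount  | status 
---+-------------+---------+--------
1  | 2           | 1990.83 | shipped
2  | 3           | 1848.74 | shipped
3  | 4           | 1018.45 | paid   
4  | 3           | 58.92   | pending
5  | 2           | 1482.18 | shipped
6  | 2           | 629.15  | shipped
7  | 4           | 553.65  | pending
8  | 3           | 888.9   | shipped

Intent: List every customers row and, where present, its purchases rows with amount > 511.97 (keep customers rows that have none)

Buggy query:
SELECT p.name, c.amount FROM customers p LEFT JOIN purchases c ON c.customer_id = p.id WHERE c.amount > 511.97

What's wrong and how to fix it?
Bug: A WHERE condition on the right-hand table after LEFT JOIN drops unmatched parents

Fix: Put 'c.amount > 511.97' in the JOIN's ON clause instead of WHERE

Corrected query:
SELECT p.name, c.amount FROM customers p LEFT JOIN purchases c ON c.customer_id = p.id AND c.amount > 511.97

Result:
name  | amount 
------+--------
Eve   | NULL   
Dave  | 629.15 
Dave  | 1482.18
Dave  | 1990.83
Alice | 888.9  
Alice | 1848.74
Bob   | 553.65 
Bob   | 1018.45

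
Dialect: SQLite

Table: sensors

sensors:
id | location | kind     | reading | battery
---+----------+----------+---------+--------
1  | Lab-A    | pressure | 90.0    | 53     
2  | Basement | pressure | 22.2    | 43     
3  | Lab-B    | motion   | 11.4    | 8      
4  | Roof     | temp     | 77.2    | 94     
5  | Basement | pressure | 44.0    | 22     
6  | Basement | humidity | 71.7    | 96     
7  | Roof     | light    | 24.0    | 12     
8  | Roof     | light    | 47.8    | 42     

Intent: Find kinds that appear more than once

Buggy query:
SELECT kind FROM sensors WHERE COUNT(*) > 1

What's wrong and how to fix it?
Bug: COUNT(*) is an aggregate and cannot be used in WHERE

Fix: GROUP BY kind, then filter groups with HAVING COUNT(*) > 1

Corrected query:
SELECT kind FROM sensors GROUP BY kind HAVING COUNT(*) > 1

Result:
kind    
--------
light   
pressure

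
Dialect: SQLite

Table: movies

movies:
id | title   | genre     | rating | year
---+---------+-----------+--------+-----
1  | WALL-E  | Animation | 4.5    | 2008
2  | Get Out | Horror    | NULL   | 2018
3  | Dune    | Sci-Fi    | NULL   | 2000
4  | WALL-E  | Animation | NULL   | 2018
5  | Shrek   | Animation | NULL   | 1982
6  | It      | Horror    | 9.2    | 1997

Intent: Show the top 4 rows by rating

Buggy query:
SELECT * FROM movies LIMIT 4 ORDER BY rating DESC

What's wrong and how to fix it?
Bug: LIMIT must come after ORDER BY

Fix: Sort with ORDER BY, then apply LIMIT

Corrected query:
SELECT * FROM movies ORDER BY rating DESC LIMIT 4

Result:
id | title   | genre     | rating | year
---+---------+-----------+--------+-----
6  | It      | Horror    | 9.2    | 1997
1  | WALL-E  | Animation | 4.5    | 2008
2  | Get Out | Horror    | NULL   | 2018
3  | Dune    | Sci-Fi    | NULL   | 2000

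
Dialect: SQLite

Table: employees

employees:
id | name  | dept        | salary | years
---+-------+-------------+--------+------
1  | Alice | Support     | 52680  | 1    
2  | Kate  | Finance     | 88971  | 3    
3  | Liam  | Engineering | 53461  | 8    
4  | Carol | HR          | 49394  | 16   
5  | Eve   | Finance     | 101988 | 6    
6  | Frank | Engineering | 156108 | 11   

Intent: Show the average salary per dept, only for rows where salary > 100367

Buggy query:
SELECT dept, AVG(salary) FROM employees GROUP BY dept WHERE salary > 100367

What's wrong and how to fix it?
Bug: WHERE cannot follow GROUP BY

Fix: Move the WHERE clause before GROUP BY

Corrected query:
SELECT dept, AVG(salary) FROM employees WHERE salary > 100367 GROUP BY dept

Result:
dept        | AVG(salary)
------------+------------
Engineering | 156108     
Finance     | 101988     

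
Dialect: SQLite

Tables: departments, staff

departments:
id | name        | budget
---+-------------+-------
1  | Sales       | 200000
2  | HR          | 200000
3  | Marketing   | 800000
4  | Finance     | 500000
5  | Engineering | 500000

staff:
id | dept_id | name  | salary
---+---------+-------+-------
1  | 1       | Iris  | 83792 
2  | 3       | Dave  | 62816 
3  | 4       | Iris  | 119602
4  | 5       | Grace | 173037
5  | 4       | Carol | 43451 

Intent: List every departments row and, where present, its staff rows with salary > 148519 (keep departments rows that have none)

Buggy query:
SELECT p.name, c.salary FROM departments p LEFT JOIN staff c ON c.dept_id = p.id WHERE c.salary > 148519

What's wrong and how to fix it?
Bug: A WHERE condition on the right-hand table after LEFT JOIN drops unmatched parents

Fix: Move the right-table condition into the ON clause so unmatched parents are kept

Corrected query:
SELECT p.name, c.salary FROM departments p LEFT JOIN staff c ON c.dept_id = p.id AND c.salary > 148519

Result:
name        | salary
------------+-------
Sales       | NULL  
HR          | NULL  
Marketing   | NULL  
Finance     | NULL  
Engineering | 173037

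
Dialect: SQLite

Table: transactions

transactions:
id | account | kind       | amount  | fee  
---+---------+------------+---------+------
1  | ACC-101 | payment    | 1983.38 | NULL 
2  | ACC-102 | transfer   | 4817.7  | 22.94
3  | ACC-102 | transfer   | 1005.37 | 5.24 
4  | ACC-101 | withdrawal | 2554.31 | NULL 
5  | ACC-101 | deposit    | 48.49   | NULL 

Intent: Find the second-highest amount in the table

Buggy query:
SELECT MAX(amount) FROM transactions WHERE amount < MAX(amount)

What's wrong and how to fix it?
Bug: MAX(amount) on the right of the comparison is an aggregate-in-WHERE error

Fix: Put the inner MAX in a scalar subquery

Corrected query:
SELECT MAX(amount) FROM transactions WHERE amount < (SELECT MAX(amount) FROM transactions)

Result:
MAX(amount)
-----------
2554.31    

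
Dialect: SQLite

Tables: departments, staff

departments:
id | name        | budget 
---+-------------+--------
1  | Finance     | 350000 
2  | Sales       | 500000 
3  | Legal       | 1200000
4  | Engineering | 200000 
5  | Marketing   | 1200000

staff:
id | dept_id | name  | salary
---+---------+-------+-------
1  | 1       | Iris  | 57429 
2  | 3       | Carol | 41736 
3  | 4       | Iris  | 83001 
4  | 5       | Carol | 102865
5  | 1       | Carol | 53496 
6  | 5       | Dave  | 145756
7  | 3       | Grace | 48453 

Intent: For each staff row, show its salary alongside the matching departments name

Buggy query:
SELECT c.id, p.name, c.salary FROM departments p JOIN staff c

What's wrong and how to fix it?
Bug: JOIN with no ON clause produces a cartesian product; every staff row pairs with every departments row

Fix: Add ON c.dept_id = p.id to the JOIN

Corrected query:
SELECT c.id, p.name, c.salary FROM departments p JOIN staff c ON c.dept_id = p.id

Result:
id | name        | salary
---+-------------+-------
1  | Finance     | 57429 
2  | Legal       | 41736 
3  | Engineering | 83001 
4  | Marketing   | 102865
5  | Finance     | 53496 
6  | Marketing   | 145756
7  | Legal       | 48453 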